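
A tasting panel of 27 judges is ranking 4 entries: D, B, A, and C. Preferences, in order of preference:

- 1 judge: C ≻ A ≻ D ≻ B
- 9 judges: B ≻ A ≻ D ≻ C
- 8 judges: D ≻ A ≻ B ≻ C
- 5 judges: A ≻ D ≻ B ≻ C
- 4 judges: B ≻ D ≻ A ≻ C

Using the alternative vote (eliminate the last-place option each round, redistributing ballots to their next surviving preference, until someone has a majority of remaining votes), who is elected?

Round 1: D 8, B 13, A 5, C 1. Eliminate C.
Round 2: D 8, B 13, A 6. Eliminate A.
Round 3: D 14, B 13. D has a majority.

D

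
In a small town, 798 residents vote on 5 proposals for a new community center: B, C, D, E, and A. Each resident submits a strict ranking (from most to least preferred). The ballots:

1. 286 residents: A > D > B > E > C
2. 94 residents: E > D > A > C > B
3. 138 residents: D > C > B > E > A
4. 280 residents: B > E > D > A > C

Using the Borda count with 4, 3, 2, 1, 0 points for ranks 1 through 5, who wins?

B: 286·2 + 94·0 + 138·2 + 280·4 = 1968
C: 286·0 + 94·1 + 138·3 + 280·0 = 508
D: 286·3 + 94·3 + 138·4 + 280·2 = 2252
E: 286·1 + 94·4 + 138·1 + 280·3 = 1640
A: 286·4 + 94·2 + 138·0 + 280·1 = 1612
D has the highest Borda score (2252).

D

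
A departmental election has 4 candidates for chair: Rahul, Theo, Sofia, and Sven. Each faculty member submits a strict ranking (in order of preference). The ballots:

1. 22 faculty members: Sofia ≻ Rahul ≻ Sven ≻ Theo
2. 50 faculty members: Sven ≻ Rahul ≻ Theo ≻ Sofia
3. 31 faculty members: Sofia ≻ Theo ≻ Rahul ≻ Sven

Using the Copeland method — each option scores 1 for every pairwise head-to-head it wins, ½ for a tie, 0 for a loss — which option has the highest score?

Sofia

Rahul: beats Theo and Sven; loses to Sofia → score 2.
Theo: loses to Rahul, Sofia, and Sven → score 0.
Sofia: beats Rahul, Theo, and Sven → score 3.
Sven: beats Theo; loses to Rahul and Sofia → score 1.
Sofia has the best pairwise record.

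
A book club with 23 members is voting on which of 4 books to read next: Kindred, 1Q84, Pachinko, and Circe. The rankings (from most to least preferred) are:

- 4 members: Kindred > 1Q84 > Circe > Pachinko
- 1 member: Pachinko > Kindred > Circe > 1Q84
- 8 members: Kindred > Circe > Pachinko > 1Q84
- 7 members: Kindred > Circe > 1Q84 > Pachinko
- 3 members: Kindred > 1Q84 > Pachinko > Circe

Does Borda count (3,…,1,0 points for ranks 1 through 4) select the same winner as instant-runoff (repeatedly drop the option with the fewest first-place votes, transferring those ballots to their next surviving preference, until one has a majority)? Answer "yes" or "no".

yes

Borda — scores: Kindred 68, 1Q84 21, Pachinko 14, Circe 35. Winner: Kindred.
Instant-runoff — R1 Kindred 22, 1Q84 0, Pachinko 1, Circe 0 (Kindred winner). Winner: Kindred.
The two methods agree.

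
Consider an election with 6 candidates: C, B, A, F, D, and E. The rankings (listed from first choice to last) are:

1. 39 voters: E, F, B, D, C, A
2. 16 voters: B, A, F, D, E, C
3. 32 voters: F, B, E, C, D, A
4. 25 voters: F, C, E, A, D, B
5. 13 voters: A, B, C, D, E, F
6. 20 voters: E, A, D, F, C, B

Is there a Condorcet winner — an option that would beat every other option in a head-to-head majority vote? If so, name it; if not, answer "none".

F

F vs C: 132–13 for F.
F vs B: 116–29 for F.
F vs A: 96–49 for F.
F vs D: 112–33 for F.
F vs E: 73–72 for F.
F beats every other option head-to-head.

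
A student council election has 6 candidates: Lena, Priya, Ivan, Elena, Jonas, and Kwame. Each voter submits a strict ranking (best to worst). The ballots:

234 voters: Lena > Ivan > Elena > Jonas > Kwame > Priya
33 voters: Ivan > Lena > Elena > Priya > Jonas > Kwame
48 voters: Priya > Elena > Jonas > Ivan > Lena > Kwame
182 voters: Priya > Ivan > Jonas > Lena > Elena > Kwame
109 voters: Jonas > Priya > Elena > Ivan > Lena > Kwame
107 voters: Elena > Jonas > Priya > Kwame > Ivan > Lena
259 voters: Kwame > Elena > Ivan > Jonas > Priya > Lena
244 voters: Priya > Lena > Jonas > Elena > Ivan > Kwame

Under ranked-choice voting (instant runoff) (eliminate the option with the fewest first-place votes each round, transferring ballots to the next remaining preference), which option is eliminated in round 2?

Elena

Round 1: Lena 234, Priya 474, Ivan 33, Elena 107, Jonas 109, Kwame 259. Eliminate Ivan.
Round 2: Lena 267, Priya 474, Elena 107, Jonas 109, Kwame 259. Eliminate Elena.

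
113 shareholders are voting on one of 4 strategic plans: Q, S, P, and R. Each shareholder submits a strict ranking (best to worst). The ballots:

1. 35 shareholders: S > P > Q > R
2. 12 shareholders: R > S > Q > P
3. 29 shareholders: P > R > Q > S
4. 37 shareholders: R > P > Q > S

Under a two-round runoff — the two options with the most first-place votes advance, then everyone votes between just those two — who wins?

R

Round 1 first-place votes: Q 0, S 35, P 29, R 49.
R and S advance.
Runoff: R is preferred to S by 78 voters; S by 35.
R wins the runoff.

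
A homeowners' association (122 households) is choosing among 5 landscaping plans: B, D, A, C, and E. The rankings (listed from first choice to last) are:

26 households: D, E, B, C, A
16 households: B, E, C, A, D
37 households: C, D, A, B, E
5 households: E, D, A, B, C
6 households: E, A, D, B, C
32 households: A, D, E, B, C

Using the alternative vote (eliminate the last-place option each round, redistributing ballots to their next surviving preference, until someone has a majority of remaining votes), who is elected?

Round 1: B 16, D 26, A 32, C 37, E 11. Eliminate E.
Round 2: B 16, D 31, A 38, C 37. Eliminate B.
Round 3: D 31, A 38, C 53. Eliminate D.
Round 4: A 43, C 79. C has a majority.

C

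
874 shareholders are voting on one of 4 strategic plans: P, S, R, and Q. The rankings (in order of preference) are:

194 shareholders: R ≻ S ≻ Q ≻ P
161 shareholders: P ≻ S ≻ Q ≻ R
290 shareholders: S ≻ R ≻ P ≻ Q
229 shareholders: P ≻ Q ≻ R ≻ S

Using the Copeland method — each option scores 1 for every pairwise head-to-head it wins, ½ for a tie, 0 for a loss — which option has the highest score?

P: beats Q; loses to S and R → score 1.
S: beats P, R, and Q → score 3.
R: beats P and Q; loses to S → score 2.
Q: loses to P, S, and R → score 0.
S has the best pairwise record.

S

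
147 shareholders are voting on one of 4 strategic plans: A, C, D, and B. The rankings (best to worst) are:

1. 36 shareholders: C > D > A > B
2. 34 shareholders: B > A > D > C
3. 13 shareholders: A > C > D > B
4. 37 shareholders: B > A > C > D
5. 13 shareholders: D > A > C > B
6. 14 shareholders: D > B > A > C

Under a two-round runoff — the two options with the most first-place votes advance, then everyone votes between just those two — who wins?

Round 1 first-place votes: A 13, C 36, D 27, B 71.
B and C advance.
Runoff: B is preferred to C by 85 voters; C by 62.
B wins the runoff.

B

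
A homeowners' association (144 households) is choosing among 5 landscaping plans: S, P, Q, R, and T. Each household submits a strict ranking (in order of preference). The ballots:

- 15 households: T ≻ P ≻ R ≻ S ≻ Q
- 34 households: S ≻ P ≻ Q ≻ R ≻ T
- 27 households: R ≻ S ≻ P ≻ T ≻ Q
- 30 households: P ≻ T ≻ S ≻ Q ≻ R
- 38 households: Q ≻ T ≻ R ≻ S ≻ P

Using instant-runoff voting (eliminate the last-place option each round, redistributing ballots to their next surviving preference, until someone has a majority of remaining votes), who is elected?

S

Round 1: S 34, P 30, Q 38, R 27, T 15. Eliminate T.
Round 2: S 34, P 45, Q 38, R 27. Eliminate R.
Round 3: S 61, P 45, Q 38. Eliminate Q.
Round 4: S 99, P 45. S has a majority.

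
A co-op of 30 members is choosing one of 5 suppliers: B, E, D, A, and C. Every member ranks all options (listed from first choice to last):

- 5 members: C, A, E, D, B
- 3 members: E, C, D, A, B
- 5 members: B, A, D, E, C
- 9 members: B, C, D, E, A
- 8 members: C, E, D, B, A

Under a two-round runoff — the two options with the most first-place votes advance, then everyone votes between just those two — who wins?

Round 1 first-place votes: B 14, E 3, D 0, A 0, C 13.
B and C advance.
Runoff: B is preferred to C by 14 voters; C by 16.
C wins the runoff.

C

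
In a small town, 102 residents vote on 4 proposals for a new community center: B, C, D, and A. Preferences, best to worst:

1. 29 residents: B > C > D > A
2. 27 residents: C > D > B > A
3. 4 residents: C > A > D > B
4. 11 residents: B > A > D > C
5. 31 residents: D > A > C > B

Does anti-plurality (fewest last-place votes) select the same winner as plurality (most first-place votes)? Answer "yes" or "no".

Anti-plurality — last-place votes: B 35, C 11, D 0, A 56. Winner: D.
Plurality — first-place votes: B 40, C 31, D 31, A 0. Winner: B.
The two methods disagree.

no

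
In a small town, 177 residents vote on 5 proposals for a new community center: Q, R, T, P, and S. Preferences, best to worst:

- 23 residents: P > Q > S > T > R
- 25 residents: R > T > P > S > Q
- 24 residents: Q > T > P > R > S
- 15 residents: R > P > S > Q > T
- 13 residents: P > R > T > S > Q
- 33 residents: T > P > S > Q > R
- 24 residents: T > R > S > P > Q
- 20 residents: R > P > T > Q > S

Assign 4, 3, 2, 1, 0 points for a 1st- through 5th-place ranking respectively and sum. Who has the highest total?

Q: 23·3 + 25·0 + 24·4 + 15·1 + 13·0 + 33·1 + 24·0 + 20·1 = 233
R: 23·0 + 25·4 + 24·1 + 15·4 + 13·3 + 33·0 + 24·3 + 20·4 = 375
T: 23·1 + 25·3 + 24·3 + 15·0 + 13·2 + 33·4 + 24·4 + 20·2 = 464
P: 23·4 + 25·2 + 24·2 + 15·3 + 13·4 + 33·3 + 24·1 + 20·3 = 470
S: 23·2 + 25·1 + 24·0 + 15·2 + 13·1 + 33·2 + 24·2 + 20·0 = 228
P has the highest Borda score (470).

P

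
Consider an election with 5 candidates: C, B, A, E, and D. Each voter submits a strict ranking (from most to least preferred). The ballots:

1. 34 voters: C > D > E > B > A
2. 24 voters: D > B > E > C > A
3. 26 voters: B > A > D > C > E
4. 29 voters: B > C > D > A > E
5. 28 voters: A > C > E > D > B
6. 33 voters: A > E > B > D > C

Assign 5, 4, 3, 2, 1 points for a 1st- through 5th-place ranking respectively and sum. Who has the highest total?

B

C: 34·5 + 24·2 + 26·2 + 29·4 + 28·4 + 33·1 = 531
B: 34·2 + 24·4 + 26·5 + 29·5 + 28·1 + 33·3 = 566
A: 34·1 + 24·1 + 26·4 + 29·2 + 28·5 + 33·5 = 525
E: 34·3 + 24·3 + 26·1 + 29·1 + 28·3 + 33·4 = 445
D: 34·4 + 24·5 + 26·3 + 29·3 + 28·2 + 33·2 = 543
B has the highest Borda score (566).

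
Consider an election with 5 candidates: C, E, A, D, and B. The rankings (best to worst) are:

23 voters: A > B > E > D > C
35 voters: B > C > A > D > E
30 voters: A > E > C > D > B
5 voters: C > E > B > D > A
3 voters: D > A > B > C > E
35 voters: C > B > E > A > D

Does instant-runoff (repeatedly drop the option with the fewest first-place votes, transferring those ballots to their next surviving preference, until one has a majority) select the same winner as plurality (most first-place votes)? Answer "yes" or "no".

no

Instant-runoff — R1 C 40, E 0, A 53, D 3, B 35 (E out); R2 C 40, A 53, D 3, B 35 (D out); R3 C 40, A 56, B 35 (B out); R4 C 75, A 56 (C winner). Winner: C.
Plurality — first-place votes: C 40, E 0, A 53, D 3, B 35. Winner: A.
The two methods disagree.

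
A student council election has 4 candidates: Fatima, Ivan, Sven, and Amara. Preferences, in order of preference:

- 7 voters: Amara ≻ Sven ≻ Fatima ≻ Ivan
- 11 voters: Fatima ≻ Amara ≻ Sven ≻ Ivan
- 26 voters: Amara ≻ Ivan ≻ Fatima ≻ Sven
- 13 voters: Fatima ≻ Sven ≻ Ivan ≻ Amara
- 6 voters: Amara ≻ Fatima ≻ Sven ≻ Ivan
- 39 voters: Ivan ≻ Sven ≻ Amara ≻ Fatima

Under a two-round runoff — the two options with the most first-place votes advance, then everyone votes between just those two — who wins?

Round 1 first-place votes: Fatima 24, Ivan 39, Sven 0, Amara 39.
Amara and Ivan advance.
Runoff: Amara is preferred to Ivan by 50 voters; Ivan by 52.
Ivan wins the runoff.

Ivan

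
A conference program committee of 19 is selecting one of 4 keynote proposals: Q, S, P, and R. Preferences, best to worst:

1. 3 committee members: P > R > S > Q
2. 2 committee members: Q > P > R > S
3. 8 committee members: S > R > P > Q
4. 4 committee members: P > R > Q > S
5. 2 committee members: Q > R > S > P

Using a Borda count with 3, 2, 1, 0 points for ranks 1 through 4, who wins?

R

Q: 3·0 + 2·3 + 8·0 + 4·1 + 2·3 = 16
S: 3·1 + 2·0 + 8·3 + 4·0 + 2·1 = 29
P: 3·3 + 2·2 + 8·1 + 4·3 + 2·0 = 33
R: 3·2 + 2·1 + 8·2 + 4·2 + 2·2 = 36
R has the highest Borda score (36).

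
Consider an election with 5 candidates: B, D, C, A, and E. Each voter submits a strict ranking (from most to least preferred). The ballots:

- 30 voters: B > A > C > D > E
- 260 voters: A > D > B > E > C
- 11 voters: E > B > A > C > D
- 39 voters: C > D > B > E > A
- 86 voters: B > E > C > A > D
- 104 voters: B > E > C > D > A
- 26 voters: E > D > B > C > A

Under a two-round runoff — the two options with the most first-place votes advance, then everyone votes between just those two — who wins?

B

Round 1 first-place votes: B 220, D 0, C 39, A 260, E 37.
A and B advance.
Runoff: A is preferred to B by 260 voters; B by 296.
B wins the runoff.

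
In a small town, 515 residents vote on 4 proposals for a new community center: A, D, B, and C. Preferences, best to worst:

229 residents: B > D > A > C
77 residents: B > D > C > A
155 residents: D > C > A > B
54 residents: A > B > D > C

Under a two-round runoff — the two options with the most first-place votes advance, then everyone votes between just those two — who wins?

Round 1 first-place votes: A 54, D 155, B 306, C 0.
B and D advance.
Runoff: B is preferred to D by 360 voters; D by 155.
B wins the runoff.

B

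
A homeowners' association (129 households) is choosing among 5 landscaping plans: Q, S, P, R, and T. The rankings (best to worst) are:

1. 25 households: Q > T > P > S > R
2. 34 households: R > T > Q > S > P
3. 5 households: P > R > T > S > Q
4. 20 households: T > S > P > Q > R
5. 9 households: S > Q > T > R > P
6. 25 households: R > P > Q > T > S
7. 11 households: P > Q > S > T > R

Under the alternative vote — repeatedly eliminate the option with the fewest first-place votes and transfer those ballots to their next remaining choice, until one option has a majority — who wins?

Q

Round 1: Q 25, S 9, P 16, R 59, T 20. Eliminate S.
Round 2: Q 34, P 16, R 59, T 20. Eliminate P.
Round 3: Q 45, R 64, T 20. Eliminate T.
Round 4: Q 65, R 64. Q has a majority.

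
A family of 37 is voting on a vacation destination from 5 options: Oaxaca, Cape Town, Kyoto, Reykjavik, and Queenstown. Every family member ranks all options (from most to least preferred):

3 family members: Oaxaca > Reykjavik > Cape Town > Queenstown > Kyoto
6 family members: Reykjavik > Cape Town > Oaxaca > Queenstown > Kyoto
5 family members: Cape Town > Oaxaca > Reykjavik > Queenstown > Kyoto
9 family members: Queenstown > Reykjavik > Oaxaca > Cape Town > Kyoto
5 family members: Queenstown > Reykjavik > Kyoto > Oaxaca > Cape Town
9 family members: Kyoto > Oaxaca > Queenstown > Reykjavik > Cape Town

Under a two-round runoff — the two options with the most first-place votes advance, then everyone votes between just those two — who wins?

Round 1 first-place votes: Oaxaca 3, Cape Town 5, Kyoto 9, Reykjavik 6, Queenstown 14.
Queenstown and Kyoto advance.
Runoff: Queenstown is preferred to Kyoto by 28 voters; Kyoto by 9.
Queenstown wins the runoff.

Queenstown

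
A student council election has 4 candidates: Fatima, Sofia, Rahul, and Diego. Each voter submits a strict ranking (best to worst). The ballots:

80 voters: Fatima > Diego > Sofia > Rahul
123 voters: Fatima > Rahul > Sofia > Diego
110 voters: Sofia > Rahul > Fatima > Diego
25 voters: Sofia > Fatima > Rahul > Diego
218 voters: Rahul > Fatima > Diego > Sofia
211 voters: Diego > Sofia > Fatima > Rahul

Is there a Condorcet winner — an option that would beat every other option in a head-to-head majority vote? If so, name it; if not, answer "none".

Fatima vs Sofia: 421–346 for Fatima.
Fatima vs Rahul: 439–328 for Fatima.
Fatima vs Diego: 556–211 for Fatima.
Fatima beats every other option head-to-head.

Fatima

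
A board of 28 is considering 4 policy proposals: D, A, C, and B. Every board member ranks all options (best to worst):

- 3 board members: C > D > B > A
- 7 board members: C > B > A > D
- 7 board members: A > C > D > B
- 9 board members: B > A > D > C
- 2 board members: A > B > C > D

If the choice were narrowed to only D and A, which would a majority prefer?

A

Voters preferring D to A: 3; preferring A to D: 25.
A wins the head-to-head.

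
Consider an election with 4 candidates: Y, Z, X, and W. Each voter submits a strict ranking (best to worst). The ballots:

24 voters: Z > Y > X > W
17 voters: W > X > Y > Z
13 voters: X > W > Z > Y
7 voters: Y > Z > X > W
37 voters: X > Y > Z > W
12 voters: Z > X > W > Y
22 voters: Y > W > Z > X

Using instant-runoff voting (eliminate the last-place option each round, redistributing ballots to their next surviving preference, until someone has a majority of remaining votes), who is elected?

X

Round 1: Y 29, Z 36, X 50, W 17. Eliminate W.
Round 2: Y 29, Z 36, X 67. X has a majority.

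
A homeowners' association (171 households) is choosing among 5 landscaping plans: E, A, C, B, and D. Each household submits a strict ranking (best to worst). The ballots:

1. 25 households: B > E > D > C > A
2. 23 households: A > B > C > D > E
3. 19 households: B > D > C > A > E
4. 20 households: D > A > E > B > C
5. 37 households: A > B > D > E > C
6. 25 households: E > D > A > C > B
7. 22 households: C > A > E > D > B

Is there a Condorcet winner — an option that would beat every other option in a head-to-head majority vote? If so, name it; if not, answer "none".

none

Checking pairwise contests:
A beats E 121–50.
D beats A 89–82.
E beats C 107–64.
A beats B 127–44.
B beats D 104–67.
Every option loses at least one head-to-head, so there is no Condorcet winner.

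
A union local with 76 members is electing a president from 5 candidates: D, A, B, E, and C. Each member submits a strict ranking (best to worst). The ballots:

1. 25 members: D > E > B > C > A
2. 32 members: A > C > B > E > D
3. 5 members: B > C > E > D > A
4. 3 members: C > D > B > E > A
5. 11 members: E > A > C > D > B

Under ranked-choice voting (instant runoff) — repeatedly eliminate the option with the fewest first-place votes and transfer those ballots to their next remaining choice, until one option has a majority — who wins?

A

Round 1: D 25, A 32, B 5, E 11, C 3. Eliminate C.
Round 2: D 28, A 32, B 5, E 11. Eliminate B.
Round 3: D 28, A 32, E 16. Eliminate E.
Round 4: D 33, A 43. A has a majority.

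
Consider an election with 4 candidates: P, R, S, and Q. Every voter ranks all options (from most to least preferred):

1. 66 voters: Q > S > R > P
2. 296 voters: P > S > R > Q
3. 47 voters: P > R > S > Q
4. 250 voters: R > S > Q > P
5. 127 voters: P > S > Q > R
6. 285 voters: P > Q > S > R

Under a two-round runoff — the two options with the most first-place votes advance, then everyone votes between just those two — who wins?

P

Round 1 first-place votes: P 755, R 250, S 0, Q 66.
P and R advance.
Runoff: P is preferred to R by 755 voters; R by 316.
P wins the runoff.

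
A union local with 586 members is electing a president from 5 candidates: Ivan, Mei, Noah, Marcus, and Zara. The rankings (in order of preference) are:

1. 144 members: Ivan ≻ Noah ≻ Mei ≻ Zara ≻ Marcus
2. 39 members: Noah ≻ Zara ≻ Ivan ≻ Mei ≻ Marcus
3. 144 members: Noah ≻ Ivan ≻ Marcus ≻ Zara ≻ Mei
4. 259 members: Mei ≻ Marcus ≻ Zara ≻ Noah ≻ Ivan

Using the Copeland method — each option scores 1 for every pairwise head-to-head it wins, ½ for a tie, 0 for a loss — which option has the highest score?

Ivan: beats Mei and Marcus; loses to Noah and Zara → score 2.
Mei: beats Marcus and Zara; loses to Ivan and Noah → score 2.
Noah: beats Ivan, Mei, Marcus, and Zara → score 4.
Marcus: beats Zara; loses to Ivan, Mei, and Noah → score 1.
Zara: beats Ivan; loses to Mei, Noah, and Marcus → score 1.
Noah has the best pairwise record.

Noah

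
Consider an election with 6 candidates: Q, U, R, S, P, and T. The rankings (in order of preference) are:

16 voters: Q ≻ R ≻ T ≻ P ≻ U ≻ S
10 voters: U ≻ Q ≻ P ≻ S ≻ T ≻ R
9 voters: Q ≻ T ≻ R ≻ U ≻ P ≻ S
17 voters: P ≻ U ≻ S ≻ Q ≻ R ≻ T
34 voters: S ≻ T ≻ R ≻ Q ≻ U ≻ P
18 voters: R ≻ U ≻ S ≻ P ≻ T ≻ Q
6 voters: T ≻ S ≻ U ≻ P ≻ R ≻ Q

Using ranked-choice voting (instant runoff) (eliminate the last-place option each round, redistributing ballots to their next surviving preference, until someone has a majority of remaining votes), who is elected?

S

Round 1: Q 25, U 10, R 18, S 34, P 17, T 6. Eliminate T.
Round 2: Q 25, U 10, R 18, S 40, P 17. Eliminate U.
Round 3: Q 35, R 18, S 40, P 17. Eliminate P.
Round 4: Q 35, R 18, S 57. S has a majority.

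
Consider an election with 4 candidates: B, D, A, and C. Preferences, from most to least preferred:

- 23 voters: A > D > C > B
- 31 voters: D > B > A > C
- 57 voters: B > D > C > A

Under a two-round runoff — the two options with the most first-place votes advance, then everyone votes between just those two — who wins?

Round 1 first-place votes: B 57, D 31, A 23, C 0.
B and D advance.
Runoff: B is preferred to D by 57 voters; D by 54.
B wins the runoff.

B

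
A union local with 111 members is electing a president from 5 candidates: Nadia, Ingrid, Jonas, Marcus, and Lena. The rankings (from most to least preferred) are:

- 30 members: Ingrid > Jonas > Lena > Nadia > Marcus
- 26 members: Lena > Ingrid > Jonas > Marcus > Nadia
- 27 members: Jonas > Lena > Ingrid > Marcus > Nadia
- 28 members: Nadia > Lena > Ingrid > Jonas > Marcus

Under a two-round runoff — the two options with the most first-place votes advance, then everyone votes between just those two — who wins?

Round 1 first-place votes: Nadia 28, Ingrid 30, Jonas 27, Marcus 0, Lena 26.
Ingrid and Nadia advance.
Runoff: Ingrid is preferred to Nadia by 83 voters; Nadia by 28.
Ingrid wins the runoff.

Ingrid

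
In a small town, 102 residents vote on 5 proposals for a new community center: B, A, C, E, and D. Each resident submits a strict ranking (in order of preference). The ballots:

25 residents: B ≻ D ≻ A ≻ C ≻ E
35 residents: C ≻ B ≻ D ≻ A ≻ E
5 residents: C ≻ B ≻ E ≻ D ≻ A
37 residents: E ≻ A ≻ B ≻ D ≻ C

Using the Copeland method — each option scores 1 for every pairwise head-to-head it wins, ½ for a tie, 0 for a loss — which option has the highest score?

B

B: beats A, C, E, and D → score 4.
A: beats C and E; loses to B and D → score 2.
C: beats E; loses to B, A, and D → score 1.
E: loses to B, A, C, and D → score 0.
D: beats A, C, and E; loses to B → score 3.
B has the best pairwise record.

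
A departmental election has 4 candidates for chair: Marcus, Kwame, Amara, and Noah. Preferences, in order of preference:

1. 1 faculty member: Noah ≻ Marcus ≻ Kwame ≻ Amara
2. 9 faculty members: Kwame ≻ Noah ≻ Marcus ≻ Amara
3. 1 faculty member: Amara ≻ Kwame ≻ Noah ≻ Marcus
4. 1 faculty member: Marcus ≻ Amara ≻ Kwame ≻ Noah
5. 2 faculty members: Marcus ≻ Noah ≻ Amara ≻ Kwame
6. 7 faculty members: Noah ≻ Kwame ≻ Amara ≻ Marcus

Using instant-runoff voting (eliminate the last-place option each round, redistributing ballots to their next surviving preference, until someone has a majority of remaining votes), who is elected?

Round 1: Marcus 3, Kwame 9, Amara 1, Noah 8. Eliminate Amara.
Round 2: Marcus 3, Kwame 10, Noah 8. Eliminate Marcus.
Round 3: Kwame 11, Noah 10. Kwame has a majority.

Kwame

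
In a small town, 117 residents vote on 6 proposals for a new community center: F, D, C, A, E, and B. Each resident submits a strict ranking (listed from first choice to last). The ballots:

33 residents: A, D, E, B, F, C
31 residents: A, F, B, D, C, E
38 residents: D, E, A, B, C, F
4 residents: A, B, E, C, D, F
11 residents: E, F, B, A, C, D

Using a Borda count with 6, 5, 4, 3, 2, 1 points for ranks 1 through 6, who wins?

F: 33·2 + 31·5 + 38·1 + 4·1 + 11·5 = 318
D: 33·5 + 31·3 + 38·6 + 4·2 + 11·1 = 505
C: 33·1 + 31·2 + 38·2 + 4·3 + 11·2 = 205
A: 33·6 + 31·6 + 38·4 + 4·6 + 11·3 = 593
E: 33·4 + 31·1 + 38·5 + 4·4 + 11·6 = 435
B: 33·3 + 31·4 + 38·3 + 4·5 + 11·4 = 401
A has the highest Borda score (593).

A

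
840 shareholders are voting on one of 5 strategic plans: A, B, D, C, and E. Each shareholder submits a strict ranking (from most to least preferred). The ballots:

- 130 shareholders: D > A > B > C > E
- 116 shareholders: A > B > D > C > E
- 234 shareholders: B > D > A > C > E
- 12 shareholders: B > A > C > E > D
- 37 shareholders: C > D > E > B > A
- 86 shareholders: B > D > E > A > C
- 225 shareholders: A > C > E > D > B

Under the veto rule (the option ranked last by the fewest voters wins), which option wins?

D

Last-place votes: A 37, B 225, D 12, C 86, E 480.
D is ranked last by the fewest voters, so D wins.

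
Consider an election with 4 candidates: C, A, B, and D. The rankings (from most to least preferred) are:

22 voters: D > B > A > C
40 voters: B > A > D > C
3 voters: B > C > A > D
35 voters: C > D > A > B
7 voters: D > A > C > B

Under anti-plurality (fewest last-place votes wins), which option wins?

Last-place votes: C 62, A 0, B 42, D 3.
A is ranked last by the fewest voters, so A wins.

A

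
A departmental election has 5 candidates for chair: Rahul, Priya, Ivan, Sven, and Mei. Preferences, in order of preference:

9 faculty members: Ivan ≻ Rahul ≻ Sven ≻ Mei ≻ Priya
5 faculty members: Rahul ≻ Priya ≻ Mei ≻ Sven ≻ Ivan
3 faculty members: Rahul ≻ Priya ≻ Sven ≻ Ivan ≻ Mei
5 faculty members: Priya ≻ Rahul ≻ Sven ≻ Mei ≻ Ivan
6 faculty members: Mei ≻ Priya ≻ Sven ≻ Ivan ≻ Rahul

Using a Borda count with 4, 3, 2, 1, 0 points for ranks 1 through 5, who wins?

Rahul

Rahul: 9·3 + 5·4 + 3·4 + 5·3 + 6·0 = 74
Priya: 9·0 + 5·3 + 3·3 + 5·4 + 6·3 = 62
Ivan: 9·4 + 5·0 + 3·1 + 5·0 + 6·1 = 45
Sven: 9·2 + 5·1 + 3·2 + 5·2 + 6·2 = 51
Mei: 9·1 + 5·2 + 3·0 + 5·1 + 6·4 = 48
Rahul has the highest Borda score (74).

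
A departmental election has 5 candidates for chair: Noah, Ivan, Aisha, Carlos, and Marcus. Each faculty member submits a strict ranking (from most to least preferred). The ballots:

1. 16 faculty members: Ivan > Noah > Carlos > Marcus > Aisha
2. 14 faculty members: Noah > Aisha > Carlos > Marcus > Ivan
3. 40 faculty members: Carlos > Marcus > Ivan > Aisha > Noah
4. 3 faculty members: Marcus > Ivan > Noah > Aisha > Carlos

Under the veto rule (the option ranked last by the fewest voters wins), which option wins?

Last-place votes: Noah 40, Ivan 14, Aisha 16, Carlos 3, Marcus 0.
Marcus is ranked last by the fewest voters, so Marcus wins.

Marcus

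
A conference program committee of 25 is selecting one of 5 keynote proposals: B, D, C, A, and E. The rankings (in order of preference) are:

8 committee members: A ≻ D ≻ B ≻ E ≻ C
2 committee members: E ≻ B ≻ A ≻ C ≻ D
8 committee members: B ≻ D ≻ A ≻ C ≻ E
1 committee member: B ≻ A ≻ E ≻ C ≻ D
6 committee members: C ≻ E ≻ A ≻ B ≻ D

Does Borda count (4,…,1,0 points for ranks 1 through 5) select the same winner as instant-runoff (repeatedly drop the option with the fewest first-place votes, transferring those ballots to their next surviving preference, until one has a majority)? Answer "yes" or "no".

Borda — scores: B 64, D 48, C 35, A 67, E 36. Winner: A.
Instant-runoff — R1 B 9, D 0, C 6, A 8, E 2 (D out); R2 B 9, C 6, A 8, E 2 (E out); R3 B 11, C 6, A 8 (C out); R4 B 11, A 14 (A winner). Winner: A.
The two methods agree.

yes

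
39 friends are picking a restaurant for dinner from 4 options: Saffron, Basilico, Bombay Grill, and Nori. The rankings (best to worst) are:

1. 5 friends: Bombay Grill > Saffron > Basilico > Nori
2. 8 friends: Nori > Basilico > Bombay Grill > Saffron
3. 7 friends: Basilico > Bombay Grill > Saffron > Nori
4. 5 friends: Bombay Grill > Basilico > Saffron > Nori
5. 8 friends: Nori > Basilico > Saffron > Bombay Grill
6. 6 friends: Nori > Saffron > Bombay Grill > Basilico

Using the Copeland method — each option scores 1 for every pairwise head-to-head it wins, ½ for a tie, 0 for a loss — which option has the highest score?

Nori

Saffron: loses to Basilico, Bombay Grill, and Nori → score 0.
Basilico: beats Saffron and Bombay Grill; loses to Nori → score 2.
Bombay Grill: beats Saffron; loses to Basilico and Nori → score 1.
Nori: beats Saffron, Basilico, and Bombay Grill → score 3.
Nori has the best pairwise record.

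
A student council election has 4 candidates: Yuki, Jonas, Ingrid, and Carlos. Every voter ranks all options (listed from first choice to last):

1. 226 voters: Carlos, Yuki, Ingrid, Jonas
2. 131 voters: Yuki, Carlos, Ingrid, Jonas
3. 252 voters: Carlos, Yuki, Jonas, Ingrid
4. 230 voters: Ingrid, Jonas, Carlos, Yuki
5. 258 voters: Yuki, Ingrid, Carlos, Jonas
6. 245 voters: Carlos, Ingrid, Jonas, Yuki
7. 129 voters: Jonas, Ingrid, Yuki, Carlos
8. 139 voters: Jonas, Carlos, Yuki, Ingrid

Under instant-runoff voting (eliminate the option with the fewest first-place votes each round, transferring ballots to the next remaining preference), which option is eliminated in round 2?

Round 1: Yuki 389, Jonas 268, Ingrid 230, Carlos 723. Eliminate Ingrid.
Round 2: Yuki 389, Jonas 498, Carlos 723. Eliminate Yuki.

Yuki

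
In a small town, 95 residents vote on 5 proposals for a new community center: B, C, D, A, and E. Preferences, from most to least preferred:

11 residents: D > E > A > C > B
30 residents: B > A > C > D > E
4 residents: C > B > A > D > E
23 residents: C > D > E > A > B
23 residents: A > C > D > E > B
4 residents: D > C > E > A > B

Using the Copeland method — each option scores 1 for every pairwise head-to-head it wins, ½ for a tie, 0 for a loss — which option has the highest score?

A

B: loses to C, D, A, and E → score 0.
C: beats B, D, and E; loses to A → score 3.
D: beats B and E; loses to C and A → score 2.
A: beats B, C, D, and E → score 4.
E: beats B; loses to C, D, and A → score 1.
A has the best pairwise record.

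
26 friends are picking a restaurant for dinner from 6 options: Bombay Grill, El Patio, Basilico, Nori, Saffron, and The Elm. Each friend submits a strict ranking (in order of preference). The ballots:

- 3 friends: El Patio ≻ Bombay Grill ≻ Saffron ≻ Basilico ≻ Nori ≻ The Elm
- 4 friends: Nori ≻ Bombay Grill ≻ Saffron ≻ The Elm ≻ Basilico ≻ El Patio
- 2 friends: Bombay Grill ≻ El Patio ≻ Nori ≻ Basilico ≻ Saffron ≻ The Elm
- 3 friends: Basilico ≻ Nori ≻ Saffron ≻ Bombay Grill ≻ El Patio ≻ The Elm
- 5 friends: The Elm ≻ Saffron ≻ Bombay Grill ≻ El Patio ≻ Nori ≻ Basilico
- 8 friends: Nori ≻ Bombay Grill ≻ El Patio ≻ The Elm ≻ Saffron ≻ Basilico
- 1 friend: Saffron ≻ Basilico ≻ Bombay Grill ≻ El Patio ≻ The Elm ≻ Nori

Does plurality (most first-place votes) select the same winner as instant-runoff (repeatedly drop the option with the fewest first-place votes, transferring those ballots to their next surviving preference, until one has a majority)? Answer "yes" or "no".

Plurality — first-place votes: Bombay Grill 2, El Patio 3, Basilico 3, Nori 12, Saffron 1, The Elm 5. Winner: Nori.
Instant-runoff — R1 Bombay Grill 2, El Patio 3, Basilico 3, Nori 12, Saffron 1, The Elm 5 (Saffron out); R2 Bombay Grill 2, El Patio 3, Basilico 4, Nori 12, The Elm 5 (Bombay Grill out); R3 El Patio 5, Basilico 4, Nori 12, The Elm 5 (Basilico out); R4 El Patio 6, Nori 15, The Elm 5 (Nori winner). Winner: Nori.
The two methods agree.

yes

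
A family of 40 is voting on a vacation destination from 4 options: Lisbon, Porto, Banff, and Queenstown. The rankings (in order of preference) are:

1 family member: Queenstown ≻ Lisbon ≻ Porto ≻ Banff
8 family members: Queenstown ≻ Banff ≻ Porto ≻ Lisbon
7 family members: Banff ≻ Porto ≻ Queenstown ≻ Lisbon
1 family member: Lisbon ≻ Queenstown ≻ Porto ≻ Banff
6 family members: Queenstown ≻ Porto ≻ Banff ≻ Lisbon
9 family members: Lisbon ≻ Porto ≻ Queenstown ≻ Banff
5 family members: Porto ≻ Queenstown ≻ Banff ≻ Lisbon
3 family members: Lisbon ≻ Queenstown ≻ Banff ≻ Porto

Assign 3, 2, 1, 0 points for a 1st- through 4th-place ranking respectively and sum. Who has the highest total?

Queenstown

Lisbon: 1·2 + 8·0 + 7·0 + 1·3 + 6·0 + 9·3 + 5·0 + 3·3 = 41
Porto: 1·1 + 8·1 + 7·2 + 1·1 + 6·2 + 9·2 + 5·3 + 3·0 = 69
Banff: 1·0 + 8·2 + 7·3 + 1·0 + 6·1 + 9·0 + 5·1 + 3·1 = 51
Queenstown: 1·3 + 8·3 + 7·1 + 1·2 + 6·3 + 9·1 + 5·2 + 3·2 = 79
Queenstown has the highest Borda score (79).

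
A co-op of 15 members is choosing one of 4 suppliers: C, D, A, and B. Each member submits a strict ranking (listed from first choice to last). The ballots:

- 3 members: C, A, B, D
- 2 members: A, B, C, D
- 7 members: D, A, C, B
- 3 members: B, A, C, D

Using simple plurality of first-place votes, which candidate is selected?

D

First-place votes: C 3, D 7, A 2, B 3.
D has the most first-place votes.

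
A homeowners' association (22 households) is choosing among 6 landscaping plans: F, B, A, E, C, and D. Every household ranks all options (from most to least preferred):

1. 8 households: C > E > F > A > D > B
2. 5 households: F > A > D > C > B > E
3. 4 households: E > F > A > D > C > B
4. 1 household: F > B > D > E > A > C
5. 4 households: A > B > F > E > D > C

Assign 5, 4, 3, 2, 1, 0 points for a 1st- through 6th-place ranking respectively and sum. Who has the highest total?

F

F: 8·3 + 5·5 + 4·4 + 1·5 + 4·3 = 82
B: 8·0 + 5·1 + 4·0 + 1·4 + 4·4 = 25
A: 8·2 + 5·4 + 4·3 + 1·1 + 4·5 = 69
E: 8·4 + 5·0 + 4·5 + 1·2 + 4·2 = 62
C: 8·5 + 5·2 + 4·1 + 1·0 + 4·0 = 54
D: 8·1 + 5·3 + 4·2 + 1·3 + 4·1 = 38
F has the highest Borda score (82).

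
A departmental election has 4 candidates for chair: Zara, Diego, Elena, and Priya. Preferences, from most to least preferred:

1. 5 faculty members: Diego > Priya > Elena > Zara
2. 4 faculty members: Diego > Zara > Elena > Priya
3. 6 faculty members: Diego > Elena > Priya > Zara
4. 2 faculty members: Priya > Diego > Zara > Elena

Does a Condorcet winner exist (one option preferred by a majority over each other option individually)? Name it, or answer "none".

Diego

Diego vs Zara: 17–0 for Diego.
Diego vs Elena: 17–0 for Diego.
Diego vs Priya: 15–2 for Diego.
Diego beats every other option head-to-head.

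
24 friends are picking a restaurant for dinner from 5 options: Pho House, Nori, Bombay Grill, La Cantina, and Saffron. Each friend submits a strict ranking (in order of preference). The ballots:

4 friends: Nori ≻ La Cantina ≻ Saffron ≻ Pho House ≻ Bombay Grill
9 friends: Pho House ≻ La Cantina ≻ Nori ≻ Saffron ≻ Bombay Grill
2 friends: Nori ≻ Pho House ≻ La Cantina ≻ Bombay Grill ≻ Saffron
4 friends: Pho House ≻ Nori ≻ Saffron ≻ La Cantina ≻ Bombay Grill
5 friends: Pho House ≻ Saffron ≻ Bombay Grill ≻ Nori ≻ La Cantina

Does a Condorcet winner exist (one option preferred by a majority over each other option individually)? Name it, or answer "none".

Pho House vs Nori: 18–6 for Pho House.
Pho House vs Bombay Grill: 24–0 for Pho House.
Pho House vs La Cantina: 20–4 for Pho House.
Pho House vs Saffron: 20–4 for Pho House.
Pho House beats every other option head-to-head.

Pho House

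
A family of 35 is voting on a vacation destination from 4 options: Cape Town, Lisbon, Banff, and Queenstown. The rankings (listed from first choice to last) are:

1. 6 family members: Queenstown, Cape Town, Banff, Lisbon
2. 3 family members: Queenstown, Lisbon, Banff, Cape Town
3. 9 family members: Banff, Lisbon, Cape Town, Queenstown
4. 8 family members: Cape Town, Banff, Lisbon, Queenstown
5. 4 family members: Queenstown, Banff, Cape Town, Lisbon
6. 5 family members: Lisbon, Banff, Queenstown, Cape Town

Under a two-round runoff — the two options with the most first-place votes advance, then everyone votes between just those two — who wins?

Round 1 first-place votes: Cape Town 8, Lisbon 5, Banff 9, Queenstown 13.
Queenstown and Banff advance.
Runoff: Queenstown is preferred to Banff by 13 voters; Banff by 22.
Banff wins the runoff.

Banff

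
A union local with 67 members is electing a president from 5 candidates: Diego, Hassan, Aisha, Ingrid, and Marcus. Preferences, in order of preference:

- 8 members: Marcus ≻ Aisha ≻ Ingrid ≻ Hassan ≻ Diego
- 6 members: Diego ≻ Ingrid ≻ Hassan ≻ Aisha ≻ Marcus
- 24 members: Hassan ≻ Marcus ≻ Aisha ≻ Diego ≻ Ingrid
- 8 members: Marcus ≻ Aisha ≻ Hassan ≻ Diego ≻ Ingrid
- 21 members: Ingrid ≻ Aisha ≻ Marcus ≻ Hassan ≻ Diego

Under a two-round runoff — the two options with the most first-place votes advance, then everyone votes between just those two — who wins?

Ingrid

Round 1 first-place votes: Diego 6, Hassan 24, Aisha 0, Ingrid 21, Marcus 16.
Hassan and Ingrid advance.
Runoff: Hassan is preferred to Ingrid by 32 voters; Ingrid by 35.
Ingrid wins the runoff.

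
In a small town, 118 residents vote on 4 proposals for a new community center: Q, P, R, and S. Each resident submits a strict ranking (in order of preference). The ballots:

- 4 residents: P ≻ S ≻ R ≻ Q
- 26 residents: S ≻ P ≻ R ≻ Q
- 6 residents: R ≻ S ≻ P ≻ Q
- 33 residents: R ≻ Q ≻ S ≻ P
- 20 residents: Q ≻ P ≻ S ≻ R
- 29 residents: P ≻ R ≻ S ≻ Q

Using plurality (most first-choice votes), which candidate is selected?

R

First-place votes: Q 20, P 33, R 39, S 26.
R has the most first-place votes.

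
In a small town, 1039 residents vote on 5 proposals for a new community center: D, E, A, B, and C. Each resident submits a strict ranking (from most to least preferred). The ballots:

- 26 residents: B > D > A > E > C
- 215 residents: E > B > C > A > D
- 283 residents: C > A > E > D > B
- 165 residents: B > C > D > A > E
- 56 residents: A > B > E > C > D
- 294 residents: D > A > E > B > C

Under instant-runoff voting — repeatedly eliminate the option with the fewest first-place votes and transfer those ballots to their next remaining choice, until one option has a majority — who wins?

D

Round 1: D 294, E 215, A 56, B 191, C 283. Eliminate A.
Round 2: D 294, E 215, B 247, C 283. Eliminate E.
Round 3: D 294, B 462, C 283. Eliminate C.
Round 4: D 577, B 462. D has a majority.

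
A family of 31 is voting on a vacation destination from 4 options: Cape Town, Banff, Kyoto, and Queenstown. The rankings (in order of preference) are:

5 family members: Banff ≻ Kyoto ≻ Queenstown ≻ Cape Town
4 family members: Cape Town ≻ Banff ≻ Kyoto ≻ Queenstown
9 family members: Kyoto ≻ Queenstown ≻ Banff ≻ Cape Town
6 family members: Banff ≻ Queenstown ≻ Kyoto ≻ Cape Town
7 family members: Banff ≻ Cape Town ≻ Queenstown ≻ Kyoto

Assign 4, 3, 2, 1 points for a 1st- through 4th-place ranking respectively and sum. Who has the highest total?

Cape Town: 5·1 + 4·4 + 9·1 + 6·1 + 7·3 = 57
Banff: 5·4 + 4·3 + 9·2 + 6·4 + 7·4 = 102
Kyoto: 5·3 + 4·2 + 9·4 + 6·2 + 7·1 = 78
Queenstown: 5·2 + 4·1 + 9·3 + 6·3 + 7·2 = 73
Banff has the highest Borda score (102).

Banff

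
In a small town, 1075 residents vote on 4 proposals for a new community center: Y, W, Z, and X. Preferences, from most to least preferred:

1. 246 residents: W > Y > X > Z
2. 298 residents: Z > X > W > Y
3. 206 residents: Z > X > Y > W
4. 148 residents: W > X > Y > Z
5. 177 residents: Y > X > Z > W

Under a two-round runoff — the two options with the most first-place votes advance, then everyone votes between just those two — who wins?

Round 1 first-place votes: Y 177, W 394, Z 504, X 0.
Z and W advance.
Runoff: Z is preferred to W by 681 voters; W by 394.
Z wins the runoff.

Z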